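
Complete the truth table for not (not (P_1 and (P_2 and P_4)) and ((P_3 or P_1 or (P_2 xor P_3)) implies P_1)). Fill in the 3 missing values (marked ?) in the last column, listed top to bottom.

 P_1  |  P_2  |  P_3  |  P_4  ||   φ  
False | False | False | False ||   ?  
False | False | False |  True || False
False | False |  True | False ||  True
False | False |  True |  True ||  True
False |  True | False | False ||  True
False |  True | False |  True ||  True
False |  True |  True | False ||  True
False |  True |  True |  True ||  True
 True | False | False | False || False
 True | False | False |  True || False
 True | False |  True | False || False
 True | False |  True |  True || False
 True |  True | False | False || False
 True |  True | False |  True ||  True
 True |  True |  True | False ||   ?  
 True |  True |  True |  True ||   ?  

False, False, True

Row 1: not (P_1 and (P_2 and P_4)) = True, ((P_3 or P_1 or (P_2 xor P_3)) implies P_1) = True, (not (P_1 and (P_2 and P_4)) and ((P_3 or P_1 or (P_2 xor P_3)) implies P_1)) = True, so the formula = False.
Row 15: not (P_1 and (P_2 and P_4)) = True, ((P_3 or P_1 or (P_2 xor P_3)) implies P_1) = True, (not (P_1 and (P_2 and P_4)) and ((P_3 or P_1 or (P_2 xor P_3)) implies P_1)) = True, so the formula = False.
Row 16: not (P_1 and (P_2 and P_4)) = False, ((P_3 or P_1 or (P_2 xor P_3)) implies P_1) = True, (not (P_1 and (P_2 and P_4)) and ((P_3 or P_1 or (P_2 xor P_3)) implies P_1)) = False, so the formula = True.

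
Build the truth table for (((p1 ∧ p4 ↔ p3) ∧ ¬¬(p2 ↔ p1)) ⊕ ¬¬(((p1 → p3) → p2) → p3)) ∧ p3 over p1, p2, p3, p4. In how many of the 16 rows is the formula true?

p1 | p2 | p3 | p4 | (p1 ∧ p4) | ((p1 ∧ p4) ↔ p3) | (p2 ↔ p1) | ¬(p2 ↔ p1) | ¬¬(p2 ↔ p1) | (p1 → p3) | ((p1 → p3) → p2) | (((p1 → p3) → p2) → p3) | ¬(((p1 → p3) → p2) → p3) | ¬¬(((p1 → p3) → p2) → p3) | φ
-- | -- | -- | -- | --------- | ---------------- | --------- | ---------- | ----------- | --------- | ---------------- | ----------------------- | ------------------------ | ------------------------- | -
T  | T  | T  | T  |     T     |        T         |     T     |     F      |      T      |     T     |        T         |            T            |            F             |             T             | F
T  | T  | T  | F  |     F     |        F         |     T     |     F      |      T      |     T     |        T         |            T            |            F             |             T             | T
T  | T  | F  | T  |     T     |        F         |     T     |     F      |      T      |     F     |        T         |            F            |            T             |             F             | F
T  | T  | F  | F  |     F     |        T         |     T     |     F      |      T      |     F     |        T         |            F            |            T             |             F             | F
T  | F  | T  | T  |     T     |        T         |     F     |     T      |      F      |     T     |        F         |            T            |            F             |             T             | T
T  | F  | T  | F  |     F     |        F         |     F     |     T      |      F      |     T     |        F         |            T            |            F             |             T             | T
T  | F  | F  | T  |     T     |        F         |     F     |     T      |      F      |     F     |        T         |            F            |            T             |             F             | F
T  | F  | F  | F  |     F     |        T         |     F     |     T      |      F      |     F     |        T         |            F            |            T             |             F             | F
F  | T  | T  | T  |     F     |        F         |     F     |     T      |      F      |     T     |        T         |            T            |            F             |             T             | T
F  | T  | T  | F  |     F     |        F         |     F     |     T      |      F      |     T     |        T         |            T            |            F             |             T             | T
F  | T  | F  | T  |     F     |        T         |     F     |     T      |      F      |     T     |        T         |            F            |            T             |             F             | F
F  | T  | F  | F  |     F     |        T         |     F     |     T      |      F      |     T     |        T         |            F            |            T             |             F             | F
F  | F  | T  | T  |     F     |        F         |     T     |     F      |      T      |     T     |        F         |            T            |            F             |             T             | T
F  | F  | T  | F  |     F     |        F         |     T     |     F      |      T      |     T     |        F         |            T            |            F             |             T             | T
F  | F  | F  | T  |     F     |        T         |     T     |     F      |      T      |     T     |        F         |            T            |            F             |             T             | F
F  | F  | F  | F  |     F     |        T         |     T     |     F      |      T      |     T     |        F         |            T            |            F             |             T             | F
The formula is true on 7 of the 16 rows.

7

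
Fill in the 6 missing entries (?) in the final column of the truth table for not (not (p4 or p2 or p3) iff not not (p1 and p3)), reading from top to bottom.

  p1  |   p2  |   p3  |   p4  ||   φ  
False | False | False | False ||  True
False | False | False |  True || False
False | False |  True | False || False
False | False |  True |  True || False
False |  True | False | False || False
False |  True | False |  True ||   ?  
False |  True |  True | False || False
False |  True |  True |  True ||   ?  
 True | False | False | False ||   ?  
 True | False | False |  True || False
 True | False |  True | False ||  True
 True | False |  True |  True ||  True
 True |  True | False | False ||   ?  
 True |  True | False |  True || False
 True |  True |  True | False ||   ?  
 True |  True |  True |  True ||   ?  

Row p1=False, p2=True, p3=False, p4=True: not (p4 or p2 or p3) = False, not not (p1 and p3) = False, (not (p4 or p2 or p3) iff not not (p1 and p3)) = True, so the formula = False.
Row p1=False, p2=True, p3=True, p4=True: not (p4 or p2 or p3) = False, not not (p1 and p3) = False, (not (p4 or p2 or p3) iff not not (p1 and p3)) = True, so the formula = False.
Row p1=True, p2=False, p3=False, p4=False: not (p4 or p2 or p3) = True, not not (p1 and p3) = False, (not (p4 or p2 or p3) iff not not (p1 and p3)) = False, so the formula = True.
Row p1=True, p2=True, p3=False, p4=False: not (p4 or p2 or p3) = False, not not (p1 and p3) = False, (not (p4 or p2 or p3) iff not not (p1 and p3)) = True, so the formula = False.
Row p1=True, p2=True, p3=True, p4=False: not (p4 or p2 or p3) = False, not not (p1 and p3) = True, (not (p4 or p2 or p3) iff not not (p1 and p3)) = False, so the formula = True.
Row p1=True, p2=True, p3=True, p4=True: not (p4 or p2 or p3) = False, not not (p1 and p3) = True, (not (p4 or p2 or p3) iff not not (p1 and p3)) = False, so the formula = True.

False, False, True, False, True, True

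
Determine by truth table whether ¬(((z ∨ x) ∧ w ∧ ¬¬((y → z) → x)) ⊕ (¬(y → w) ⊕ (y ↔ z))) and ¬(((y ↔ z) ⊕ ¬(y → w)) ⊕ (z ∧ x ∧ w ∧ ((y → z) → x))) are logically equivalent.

not equivalent

x  y  z  w  |  φ  ψ
1  1  1  1  |  1  1
1  1  1  0  |  1  1
1  1  0  1  |  0  1
1  1  0  0  |  0  0
1  0  1  1  |  0  0
1  0  1  0  |  1  1
1  0  0  1  |  1  0
1  0  0  0  |  0  0
0  1  1  1  |  0  0
0  1  1  0  |  1  1
0  1  0  1  |  1  1
0  1  0  0  |  0  0
0  0  1  1  |  1  1
0  0  1  0  |  1  1
0  0  0  1  |  0  0
0  0  0  0  |  0  0
The columns differ at x=1, y=1, z=0, w=1 (φ=0, ψ=1), so they are not equivalent.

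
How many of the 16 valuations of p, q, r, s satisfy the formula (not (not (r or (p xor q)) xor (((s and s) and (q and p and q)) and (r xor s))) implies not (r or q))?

5

p  q  r  s  |  (p xor q)  (r or (p xor q))  not (r or (p xor q))  (s and s)  (q and p and q)  (r xor s)  (r or q)  not (r or q)  φ
T  T  T  T  |      F             T                   F                T             T             F         T           F        F
T  T  T  F  |      F             T                   F                F             T             T         T           F        F
T  T  F  T  |      F             F                   T                T             T             T         T           F        F
T  T  F  F  |      F             F                   T                F             T             F         T           F        T
T  F  T  T  |      T             T                   F                T             F             F         T           F        F
T  F  T  F  |      T             T                   F                F             F             T         T           F        F
T  F  F  T  |      T             T                   F                T             F             T         F           T        T
T  F  F  F  |      T             T                   F                F             F             F         F           T        T
F  T  T  T  |      T             T                   F                T             F             F         T           F        F
F  T  T  F  |      T             T                   F                F             F             T         T           F        F
F  T  F  T  |      T             T                   F                T             F             T         T           F        F
F  T  F  F  |      T             T                   F                F             F             F         T           F        F
F  F  T  T  |      F             T                   F                T             F             F         T           F        F
F  F  T  F  |      F             T                   F                F             F             T         T           F        F
F  F  F  T  |      F             F                   T                T             F             T         F           T        T
F  F  F  F  |      F             F                   T                F             F             F         F           T        T
The formula is true on 5 of the 16 rows.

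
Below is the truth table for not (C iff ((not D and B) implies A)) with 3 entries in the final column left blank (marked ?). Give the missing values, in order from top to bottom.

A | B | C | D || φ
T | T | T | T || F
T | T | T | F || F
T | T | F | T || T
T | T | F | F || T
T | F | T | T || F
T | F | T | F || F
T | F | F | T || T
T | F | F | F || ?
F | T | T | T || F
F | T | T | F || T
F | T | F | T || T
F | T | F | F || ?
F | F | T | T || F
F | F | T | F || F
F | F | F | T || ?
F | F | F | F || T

T, F, T

Row A=T, B=F, C=F, D=F: ((not D and B) implies A) = T, (C iff ((not D and B) implies A)) = F, so the formula = T.
Row A=F, B=T, C=F, D=F: ((not D and B) implies A) = F, (C iff ((not D and B) implies A)) = T, so the formula = F.
Row A=F, B=F, C=F, D=T: ((not D and B) implies A) = T, (C iff ((not D and B) implies A)) = F, so the formula = T.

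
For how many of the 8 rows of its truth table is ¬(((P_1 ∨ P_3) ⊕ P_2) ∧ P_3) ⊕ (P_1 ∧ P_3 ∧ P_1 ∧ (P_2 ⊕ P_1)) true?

7

 P_1  |  P_2  |  P_3  ||   φ  
 True |  True |  True ||  True
 True |  True | False ||  True
 True | False |  True ||  True
 True | False | False ||  True
False |  True |  True ||  True
False |  True | False ||  True
False | False |  True || False
False | False | False ||  True
The formula is true on 7 of the 8 rows.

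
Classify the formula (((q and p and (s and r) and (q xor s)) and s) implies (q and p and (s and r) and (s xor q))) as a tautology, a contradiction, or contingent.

tautology

p | q | r | s | (s and r) | (q xor s) | (s xor q) | φ
- | - | - | - | --------- | --------- | --------- | -
T | T | T | T |     T     |     F     |     F     | T
T | T | T | F |     F     |     T     |     T     | T
T | T | F | T |     F     |     F     |     F     | T
T | T | F | F |     F     |     T     |     T     | T
T | F | T | T |     T     |     T     |     T     | T
T | F | T | F |     F     |     F     |     F     | T
T | F | F | T |     F     |     T     |     T     | T
T | F | F | F |     F     |     F     |     F     | T
F | T | T | T |     T     |     F     |     F     | T
F | T | T | F |     F     |     T     |     T     | T
F | T | F | T |     F     |     F     |     F     | T
F | T | F | F |     F     |     T     |     T     | T
F | F | T | T |     T     |     T     |     T     | T
F | F | T | F |     F     |     F     |     F     | T
F | F | F | T |     F     |     T     |     T     | T
F | F | F | F |     F     |     F     |     F     | T
Every row is T, so the formula is a tautology.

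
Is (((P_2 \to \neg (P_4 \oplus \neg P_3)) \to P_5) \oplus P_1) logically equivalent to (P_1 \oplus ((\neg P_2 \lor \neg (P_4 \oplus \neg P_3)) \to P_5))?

 P_1  |  P_2  |  P_3  |  P_4  |  P_5  |   φ   |   ψ  
----- | ----- | ----- | ----- | ----- | ----- | -----
False | False | False | False | False | False | False
False | False | False | False |  True |  True |  True
False | False | False |  True | False | False | False
False | False | False |  True |  True |  True |  True
False | False |  True | False | False | False | False
False | False |  True | False |  True |  True |  True
False | False |  True |  True | False | False | False
False | False |  True |  True |  True |  True |  True
False |  True | False | False | False |  True |  True
False |  True | False | False |  True |  True |  True
False |  True | False |  True | False | False | False
False |  True | False |  True |  True |  True |  True
False |  True |  True | False | False | False | False
False |  True |  True | False |  True |  True |  True
False |  True |  True |  True | False |  True |  True
False |  True |  True |  True |  True |  True |  True
 True | False | False | False | False |  True |  True
 True | False | False | False |  True | False | False
 True | False | False |  True | False |  True |  True
 True | False | False |  True |  True | False | False
 True | False |  True | False | False |  True |  True
 True | False |  True | False |  True | False | False
 True | False |  True |  True | False |  True |  True
 True | False |  True |  True |  True | False | False
 True |  True | False | False | False | False | False
 True |  True | False | False |  True | False | False
 True |  True | False |  True | False |  True |  True
 True |  True | False |  True |  True | False | False
 True |  True |  True | False | False |  True |  True
 True |  True |  True | False |  True | False | False
 True |  True |  True |  True | False | False | False
 True |  True |  True |  True |  True | False | False
The columns for φ and ψ agree on every row, so they are logically equivalent.

equivalent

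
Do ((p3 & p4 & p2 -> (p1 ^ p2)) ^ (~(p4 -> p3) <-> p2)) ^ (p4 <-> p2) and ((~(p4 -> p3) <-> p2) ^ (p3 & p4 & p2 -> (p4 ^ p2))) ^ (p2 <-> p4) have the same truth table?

not equivalent

p1 | p2 | p3 | p4 || φ | ψ
F  | F  | F  | F  || T | T
F  | F  | F  | T  || T | T
F  | F  | T  | F  || T | T
F  | F  | T  | T  || F | F
F  | T  | F  | F  || T | T
F  | T  | F  | T  || T | T
F  | T  | T  | F  || T | T
F  | T  | T  | T  || F | T
T  | F  | F  | F  || T | T
T  | F  | F  | T  || T | T
T  | F  | T  | F  || T | T
T  | F  | T  | T  || F | F
T  | T  | F  | F  || T | T
T  | T  | F  | T  || T | T
T  | T  | T  | F  || T | T
T  | T  | T  | T  || T | T
The columns differ at p1=F, p2=T, p3=T, p4=T (φ=F, ψ=T), so they are not equivalent.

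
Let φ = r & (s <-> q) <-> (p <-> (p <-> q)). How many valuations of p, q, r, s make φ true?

p  q  r  s  |  (s <-> q)  (r & (s <-> q))  (p <-> q)  (p <-> (p <-> q))  φ
1  1  1  1  |      1             1             1              1          1
1  1  1  0  |      0             0             1              1          0
1  1  0  1  |      1             0             1              1          0
1  1  0  0  |      0             0             1              1          0
1  0  1  1  |      0             0             0              0          1
1  0  1  0  |      1             1             0              0          0
1  0  0  1  |      0             0             0              0          1
1  0  0  0  |      1             0             0              0          1
0  1  1  1  |      1             1             0              1          1
0  1  1  0  |      0             0             0              1          0
0  1  0  1  |      1             0             0              1          0
0  1  0  0  |      0             0             0              1          0
0  0  1  1  |      0             0             1              0          1
0  0  1  0  |      1             1             1              0          0
0  0  0  1  |      0             0             1              0          1
0  0  0  0  |      1             0             1              0          1
The formula is true on 8 of the 16 rows.

8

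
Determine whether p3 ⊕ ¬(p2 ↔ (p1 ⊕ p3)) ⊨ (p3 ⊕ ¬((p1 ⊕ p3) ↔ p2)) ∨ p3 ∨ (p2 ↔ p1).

yes

p1  p2  p3  |  φ  ψ
0   0   0   |  0  1
0   0   1   |  0  1
0   1   0   |  1  1
0   1   1   |  1  1
1   0   0   |  1  1
1   0   1   |  1  1
1   1   0   |  0  1
1   1   1   |  0  1
In every row where φ is true, ψ is also true, so φ ⊨ ψ.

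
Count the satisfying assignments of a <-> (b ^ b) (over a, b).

2

a | b | (b ^ b) | (a <-> (b ^ b))
- | - | ------- | ---------------
F | F |    F    |        T       
F | T |    F    |        T       
T | F |    F    |        F       
T | T |    F    |        F       
The formula is true on 2 of the 4 rows.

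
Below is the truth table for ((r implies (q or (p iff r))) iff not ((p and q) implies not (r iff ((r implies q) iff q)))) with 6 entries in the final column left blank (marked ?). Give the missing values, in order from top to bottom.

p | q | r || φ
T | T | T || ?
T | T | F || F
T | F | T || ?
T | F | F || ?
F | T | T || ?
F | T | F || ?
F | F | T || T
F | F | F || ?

Row p=T, q=T, r=T: (r implies (q or (p iff r))) = T, not ((p and q) implies not (r iff ((r implies q) iff q))) = T, so the formula = T.
Row p=T, q=F, r=T: (r implies (q or (p iff r))) = T, not ((p and q) implies not (r iff ((r implies q) iff q))) = F, so the formula = F.
Row p=T, q=F, r=F: (r implies (q or (p iff r))) = T, not ((p and q) implies not (r iff ((r implies q) iff q))) = F, so the formula = F.
Row p=F, q=T, r=T: (r implies (q or (p iff r))) = T, not ((p and q) implies not (r iff ((r implies q) iff q))) = F, so the formula = F.
Row p=F, q=T, r=F: (r implies (q or (p iff r))) = T, not ((p and q) implies not (r iff ((r implies q) iff q))) = F, so the formula = F.
Row p=F, q=F, r=F: (r implies (q or (p iff r))) = T, not ((p and q) implies not (r iff ((r implies q) iff q))) = F, so the formula = F.

T, F, F, F, F, F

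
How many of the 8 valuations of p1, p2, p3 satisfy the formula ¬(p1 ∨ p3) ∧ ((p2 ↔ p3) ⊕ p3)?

1

p1 | p2 | p3 || (¬(p1 ∨ p3) ∧ ((p2 ↔ p3) ⊕ p3))
T  | T  | T  ||                F               
T  | T  | F  ||                F               
T  | F  | T  ||                F               
T  | F  | F  ||                F               
F  | T  | T  ||                F               
F  | T  | F  ||                F               
F  | F  | T  ||                F               
F  | F  | F  ||                T               
The formula is true on 1 of the 8 rows.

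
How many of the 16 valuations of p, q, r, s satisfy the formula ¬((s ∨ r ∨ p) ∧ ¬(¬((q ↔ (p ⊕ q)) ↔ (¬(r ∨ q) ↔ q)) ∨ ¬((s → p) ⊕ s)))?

p  q  r  s  |  φ
0  0  0  0  |  1
0  0  0  1  |  1
0  0  1  0  |  0
0  0  1  1  |  0
0  1  0  0  |  1
0  1  0  1  |  1
0  1  1  0  |  1
0  1  1  1  |  1
1  0  0  0  |  0
1  0  0  1  |  1
1  0  1  0  |  1
1  0  1  1  |  1
1  1  0  0  |  0
1  1  0  1  |  1
1  1  1  0  |  0
1  1  1  1  |  1
The formula is true on 11 of the 16 rows.

11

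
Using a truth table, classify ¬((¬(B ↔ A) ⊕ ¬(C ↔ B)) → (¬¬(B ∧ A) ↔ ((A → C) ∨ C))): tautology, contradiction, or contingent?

A | B | C || (B ↔ A) | ¬(B ↔ A) | (C ↔ B) | ¬(C ↔ B) | (¬(B ↔ A) ⊕ ¬(C ↔ B)) | (B ∧ A) | ¬(B ∧ A) | ¬¬(B ∧ A) | (A → C) | ((A → C) ∨ C) | (¬¬(B ∧ A) ↔ ((A → C) ∨ C)) | φ
F | F | F ||    T    |    F     |    T    |    F     |           F           |    F    |    T     |     F     |    T    |       T       |              F              | F
F | F | T ||    T    |    F     |    F    |    T     |           T           |    F    |    T     |     F     |    T    |       T       |              F              | T
F | T | F ||    F    |    T     |    F    |    T     |           F           |    F    |    T     |     F     |    T    |       T       |              F              | F
F | T | T ||    F    |    T     |    T    |    F     |           T           |    F    |    T     |     F     |    T    |       T       |              F              | T
T | F | F ||    F    |    T     |    T    |    F     |           T           |    F    |    T     |     F     |    F    |       F       |              T              | F
T | F | T ||    F    |    T     |    F    |    T     |           F           |    F    |    T     |     F     |    T    |       T       |              F              | F
T | T | F ||    T    |    F     |    F    |    T     |           T           |    T    |    F     |     T     |    F    |       F       |              F              | T
T | T | T ||    T    |    F     |    T    |    F     |           F           |    T    |    F     |     T     |    T    |       T       |              T              | F
3 of 8 rows are T, so the formula is contingent.

contingent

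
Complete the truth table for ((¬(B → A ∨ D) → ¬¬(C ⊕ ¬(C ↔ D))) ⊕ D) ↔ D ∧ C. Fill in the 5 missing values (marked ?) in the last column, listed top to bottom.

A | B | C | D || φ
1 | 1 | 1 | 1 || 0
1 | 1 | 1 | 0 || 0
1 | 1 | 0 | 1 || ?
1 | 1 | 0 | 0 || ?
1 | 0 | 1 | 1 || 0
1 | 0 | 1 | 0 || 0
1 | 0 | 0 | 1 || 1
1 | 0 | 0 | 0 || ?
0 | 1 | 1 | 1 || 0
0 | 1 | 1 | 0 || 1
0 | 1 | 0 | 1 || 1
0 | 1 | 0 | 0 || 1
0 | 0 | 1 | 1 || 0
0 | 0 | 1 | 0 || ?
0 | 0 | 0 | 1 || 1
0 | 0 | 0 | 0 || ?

Row A=1, B=1, C=0, D=1: ((¬(B → A ∨ D) → ¬¬(C ⊕ ¬(C ↔ D))) ⊕ D) = 0, (D ∧ C) = 0, so the formula = 1.
Row A=1, B=1, C=0, D=0: ((¬(B → A ∨ D) → ¬¬(C ⊕ ¬(C ↔ D))) ⊕ D) = 1, (D ∧ C) = 0, so the formula = 0.
Row A=1, B=0, C=0, D=0: ((¬(B → A ∨ D) → ¬¬(C ⊕ ¬(C ↔ D))) ⊕ D) = 1, (D ∧ C) = 0, so the formula = 0.
Row A=0, B=0, C=1, D=0: ((¬(B → A ∨ D) → ¬¬(C ⊕ ¬(C ↔ D))) ⊕ D) = 1, (D ∧ C) = 0, so the formula = 0.
Row A=0, B=0, C=0, D=0: ((¬(B → A ∨ D) → ¬¬(C ⊕ ¬(C ↔ D))) ⊕ D) = 1, (D ∧ C) = 0, so the formula = 0.

1, 0, 0, 0, 0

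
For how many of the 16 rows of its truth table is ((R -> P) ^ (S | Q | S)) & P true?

2

P  Q  R  S     (R -> P)  (Q | S)  (S | (Q | S))  ((R -> P) ^ (S | (Q | S)))  (((R -> P) ^ (S | (Q | S))) & P)
F  F  F  F        T         F           F                    T                              F                
F  F  F  T        T         T           T                    F                              F                
F  F  T  F        F         F           F                    F                              F                
F  F  T  T        F         T           T                    T                              F                
F  T  F  F        T         T           T                    F                              F                
F  T  F  T        T         T           T                    F                              F                
F  T  T  F        F         T           T                    T                              F                
F  T  T  T        F         T           T                    T                              F                
T  F  F  F        T         F           F                    T                              T                
T  F  F  T        T         T           T                    F                              F                
T  F  T  F        T         F           F                    T                              T                
T  F  T  T        T         T           T                    F                              F                
T  T  F  F        T         T           T                    F                              F                
T  T  F  T        T         T           T                    F                              F                
T  T  T  F        T         T           T                    F                              F                
T  T  T  T        T         T           T                    F                              F                
The formula is true on 2 of the 16 rows.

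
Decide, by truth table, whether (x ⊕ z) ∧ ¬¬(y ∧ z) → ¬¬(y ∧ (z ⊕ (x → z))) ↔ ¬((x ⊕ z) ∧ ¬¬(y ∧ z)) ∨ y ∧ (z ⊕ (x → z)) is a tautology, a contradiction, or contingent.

tautology

x  y  z  |  φ
0  0  0  |  1
0  0  1  |  1
0  1  0  |  1
0  1  1  |  1
1  0  0  |  1
1  0  1  |  1
1  1  0  |  1
1  1  1  |  1
Every row is 1, so the formula is a tautology.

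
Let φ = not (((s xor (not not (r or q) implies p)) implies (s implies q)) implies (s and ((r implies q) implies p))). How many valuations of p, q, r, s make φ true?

11

p | q | r | s | φ
- | - | - | - | -
1 | 1 | 1 | 1 | 0
1 | 1 | 1 | 0 | 1
1 | 1 | 0 | 1 | 0
1 | 1 | 0 | 0 | 1
1 | 0 | 1 | 1 | 0
1 | 0 | 1 | 0 | 1
1 | 0 | 0 | 1 | 0
1 | 0 | 0 | 0 | 1
0 | 1 | 1 | 1 | 1
0 | 1 | 1 | 0 | 1
0 | 1 | 0 | 1 | 1
0 | 1 | 0 | 0 | 1
0 | 0 | 1 | 1 | 0
0 | 0 | 1 | 0 | 1
0 | 0 | 0 | 1 | 1
0 | 0 | 0 | 0 | 1
The formula is true on 11 of the 16 rows.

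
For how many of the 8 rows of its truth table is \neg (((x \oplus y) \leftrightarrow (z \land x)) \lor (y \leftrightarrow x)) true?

x  y  z  |  (x \oplus y)  (z \land x)  (y \leftrightarrow x)  φ
1  1  1  |       0             1                 1            0
1  1  0  |       0             0                 1            0
1  0  1  |       1             1                 0            0
1  0  0  |       1             0                 0            1
0  1  1  |       1             0                 0            1
0  1  0  |       1             0                 0            1
0  0  1  |       0             0                 1            0
0  0  0  |       0             0                 1            0
The formula is true on 3 of the 8 rows.

3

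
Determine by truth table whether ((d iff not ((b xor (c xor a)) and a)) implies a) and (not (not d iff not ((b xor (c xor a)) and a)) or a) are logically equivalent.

not equivalent

  a      b      c      d    |    φ      ψ  
False  False  False  False  |   True  False
False  False  False   True  |  False   True
False  False   True  False  |   True  False
False  False   True   True  |  False   True
False   True  False  False  |   True  False
False   True  False   True  |  False   True
False   True   True  False  |   True  False
False   True   True   True  |  False   True
 True  False  False  False  |   True   True
 True  False  False   True  |   True   True
 True  False   True  False  |   True   True
 True  False   True   True  |   True   True
 True   True  False  False  |   True   True
 True   True  False   True  |   True   True
 True   True   True  False  |   True   True
 True   True   True   True  |   True   True
The columns differ at a=False, b=False, c=False, d=False (φ=True, ψ=False), so they are not equivalent.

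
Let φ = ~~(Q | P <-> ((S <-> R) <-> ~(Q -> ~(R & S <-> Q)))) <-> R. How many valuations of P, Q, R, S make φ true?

P  Q  R  S     (Q | P)  (S <-> R)  (R & S)  ((R & S) <-> Q)  ~((R & S) <-> Q)  (Q -> ~((R & S) <-> Q))  ~(Q -> ~((R & S) <-> Q))  φ
F  F  F  F        F         T         F            T                F                     T                        F              F
F  F  F  T        F         F         F            T                F                     T                        F              T
F  F  T  F        F         F         F            T                F                     T                        F              F
F  F  T  T        F         T         T            F                T                     T                        F              T
F  T  F  F        T         T         F            F                T                     T                        F              T
F  T  F  T        T         F         F            F                T                     T                        F              F
F  T  T  F        T         F         F            F                T                     T                        F              T
F  T  T  T        T         T         T            T                F                     F                        T              T
T  F  F  F        T         T         F            T                F                     T                        F              T
T  F  F  T        T         F         F            T                F                     T                        F              F
T  F  T  F        T         F         F            T                F                     T                        F              T
T  F  T  T        T         T         T            F                T                     T                        F              F
T  T  F  F        T         T         F            F                T                     T                        F              T
T  T  F  T        T         F         F            F                T                     T                        F              F
T  T  T  F        T         F         F            F                T                     T                        F              T
T  T  T  T        T         T         T            T                F                     F                        T              T
The formula is true on 10 of the 16 rows.

10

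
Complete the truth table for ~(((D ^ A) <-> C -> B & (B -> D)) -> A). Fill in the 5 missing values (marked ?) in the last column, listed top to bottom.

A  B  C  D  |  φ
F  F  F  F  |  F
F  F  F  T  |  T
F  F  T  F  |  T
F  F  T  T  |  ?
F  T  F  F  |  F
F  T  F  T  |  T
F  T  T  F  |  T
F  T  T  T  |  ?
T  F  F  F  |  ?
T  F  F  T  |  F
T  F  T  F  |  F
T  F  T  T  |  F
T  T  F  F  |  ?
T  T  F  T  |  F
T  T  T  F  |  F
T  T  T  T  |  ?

F, T, F, F, F

Row A=F, B=F, C=T, D=T: ((D ^ A) <-> C -> B & (B -> D)) = F, (((D ^ A) <-> C -> B & (B -> D)) -> A) = T, so the formula = F.
Row A=F, B=T, C=T, D=T: ((D ^ A) <-> C -> B & (B -> D)) = T, (((D ^ A) <-> C -> B & (B -> D)) -> A) = F, so the formula = T.
Row A=T, B=F, C=F, D=F: ((D ^ A) <-> C -> B & (B -> D)) = T, (((D ^ A) <-> C -> B & (B -> D)) -> A) = T, so the formula = F.
Row A=T, B=T, C=F, D=F: ((D ^ A) <-> C -> B & (B -> D)) = T, (((D ^ A) <-> C -> B & (B -> D)) -> A) = T, so the formula = F.
Row A=T, B=T, C=T, D=T: ((D ^ A) <-> C -> B & (B -> D)) = F, (((D ^ A) <-> C -> B & (B -> D)) -> A) = T, so the formula = F.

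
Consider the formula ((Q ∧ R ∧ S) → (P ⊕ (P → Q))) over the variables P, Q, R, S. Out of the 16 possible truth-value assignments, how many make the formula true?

15

P | Q | R | S | (Q ∧ R ∧ S) | (P → Q) | (P ⊕ (P → Q)) | ((Q ∧ R ∧ S) → (P ⊕ (P → Q)))
- | - | - | - | ----------- | ------- | ------------- | -----------------------------
1 | 1 | 1 | 1 |      1      |    1    |       0       |               0              
1 | 1 | 1 | 0 |      0      |    1    |       0       |               1              
1 | 1 | 0 | 1 |      0      |    1    |       0       |               1              
1 | 1 | 0 | 0 |      0      |    1    |       0       |               1              
1 | 0 | 1 | 1 |      0      |    0    |       1       |               1              
1 | 0 | 1 | 0 |      0      |    0    |       1       |               1              
1 | 0 | 0 | 1 |      0      |    0    |       1       |               1              
1 | 0 | 0 | 0 |      0      |    0    |       1       |               1              
0 | 1 | 1 | 1 |      1      |    1    |       1       |               1              
0 | 1 | 1 | 0 |      0      |    1    |       1       |               1              
0 | 1 | 0 | 1 |      0      |    1    |       1       |               1              
0 | 1 | 0 | 0 |      0      |    1    |       1       |               1              
0 | 0 | 1 | 1 |      0      |    1    |       1       |               1              
0 | 0 | 1 | 0 |      0      |    1    |       1       |               1              
0 | 0 | 0 | 1 |      0      |    1    |       1       |               1              
0 | 0 | 0 | 0 |      0      |    1    |       1       |               1              
The formula is true on 15 of the 16 rows.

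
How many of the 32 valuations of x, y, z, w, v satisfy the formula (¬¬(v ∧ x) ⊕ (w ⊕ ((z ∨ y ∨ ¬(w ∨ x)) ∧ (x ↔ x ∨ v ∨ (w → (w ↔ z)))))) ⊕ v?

15

x | y | z | w | v | φ
- | - | - | - | - | -
0 | 0 | 0 | 0 | 0 | 0
0 | 0 | 0 | 0 | 1 | 1
0 | 0 | 0 | 1 | 0 | 1
0 | 0 | 0 | 1 | 1 | 0
0 | 0 | 1 | 0 | 0 | 0
0 | 0 | 1 | 0 | 1 | 1
0 | 0 | 1 | 1 | 0 | 1
0 | 0 | 1 | 1 | 1 | 0
0 | 1 | 0 | 0 | 0 | 0
0 | 1 | 0 | 0 | 1 | 1
0 | 1 | 0 | 1 | 0 | 0
0 | 1 | 0 | 1 | 1 | 0
0 | 1 | 1 | 0 | 0 | 0
0 | 1 | 1 | 0 | 1 | 1
0 | 1 | 1 | 1 | 0 | 1
0 | 1 | 1 | 1 | 1 | 0
1 | 0 | 0 | 0 | 0 | 0
1 | 0 | 0 | 0 | 1 | 0
1 | 0 | 0 | 1 | 0 | 1
1 | 0 | 0 | 1 | 1 | 1
1 | 0 | 1 | 0 | 0 | 1
1 | 0 | 1 | 0 | 1 | 1
1 | 0 | 1 | 1 | 0 | 0
1 | 0 | 1 | 1 | 1 | 0
1 | 1 | 0 | 0 | 0 | 1
1 | 1 | 0 | 0 | 1 | 1
1 | 1 | 0 | 1 | 0 | 0
1 | 1 | 0 | 1 | 1 | 0
1 | 1 | 1 | 0 | 0 | 1
1 | 1 | 1 | 0 | 1 | 1
1 | 1 | 1 | 1 | 0 | 0
1 | 1 | 1 | 1 | 1 | 0
The formula is true on 15 of the 32 rows.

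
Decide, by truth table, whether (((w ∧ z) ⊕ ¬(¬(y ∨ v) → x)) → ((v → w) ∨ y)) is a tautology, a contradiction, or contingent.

tautology

x | y | z | w | v | φ
- | - | - | - | - | -
0 | 0 | 0 | 0 | 0 | 1
0 | 0 | 0 | 0 | 1 | 1
0 | 0 | 0 | 1 | 0 | 1
0 | 0 | 0 | 1 | 1 | 1
0 | 0 | 1 | 0 | 0 | 1
0 | 0 | 1 | 0 | 1 | 1
0 | 0 | 1 | 1 | 0 | 1
0 | 0 | 1 | 1 | 1 | 1
0 | 1 | 0 | 0 | 0 | 1
0 | 1 | 0 | 0 | 1 | 1
0 | 1 | 0 | 1 | 0 | 1
0 | 1 | 0 | 1 | 1 | 1
0 | 1 | 1 | 0 | 0 | 1
0 | 1 | 1 | 0 | 1 | 1
0 | 1 | 1 | 1 | 0 | 1
0 | 1 | 1 | 1 | 1 | 1
1 | 0 | 0 | 0 | 0 | 1
1 | 0 | 0 | 0 | 1 | 1
1 | 0 | 0 | 1 | 0 | 1
1 | 0 | 0 | 1 | 1 | 1
1 | 0 | 1 | 0 | 0 | 1
1 | 0 | 1 | 0 | 1 | 1
1 | 0 | 1 | 1 | 0 | 1
1 | 0 | 1 | 1 | 1 | 1
1 | 1 | 0 | 0 | 0 | 1
1 | 1 | 0 | 0 | 1 | 1
1 | 1 | 0 | 1 | 0 | 1
1 | 1 | 0 | 1 | 1 | 1
1 | 1 | 1 | 0 | 0 | 1
1 | 1 | 1 | 0 | 1 | 1
1 | 1 | 1 | 1 | 0 | 1
1 | 1 | 1 | 1 | 1 | 1
Every row is 1, so the formula is a tautology.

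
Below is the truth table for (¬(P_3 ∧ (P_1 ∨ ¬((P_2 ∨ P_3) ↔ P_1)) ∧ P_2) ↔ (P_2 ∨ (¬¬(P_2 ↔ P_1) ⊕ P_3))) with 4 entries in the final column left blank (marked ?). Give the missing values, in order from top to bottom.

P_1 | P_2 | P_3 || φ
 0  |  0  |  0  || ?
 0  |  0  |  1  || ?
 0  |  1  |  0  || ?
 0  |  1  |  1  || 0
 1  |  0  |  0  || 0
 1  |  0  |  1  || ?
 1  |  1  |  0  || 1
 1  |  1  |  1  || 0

1, 0, 1, 1

Row P_1=0, P_2=0, P_3=0: ¬(P_3 ∧ (P_1 ∨ ¬((P_2 ∨ P_3) ↔ P_1)) ∧ P_2) = 1, (P_2 ∨ (¬¬(P_2 ↔ P_1) ⊕ P_3)) = 1, so the formula = 1.
Row P_1=0, P_2=0, P_3=1: ¬(P_3 ∧ (P_1 ∨ ¬((P_2 ∨ P_3) ↔ P_1)) ∧ P_2) = 1, (P_2 ∨ (¬¬(P_2 ↔ P_1) ⊕ P_3)) = 0, so the formula = 0.
Row P_1=0, P_2=1, P_3=0: ¬(P_3 ∧ (P_1 ∨ ¬((P_2 ∨ P_3) ↔ P_1)) ∧ P_2) = 1, (P_2 ∨ (¬¬(P_2 ↔ P_1) ⊕ P_3)) = 1, so the formula = 1.
Row P_1=1, P_2=0, P_3=1: ¬(P_3 ∧ (P_1 ∨ ¬((P_2 ∨ P_3) ↔ P_1)) ∧ P_2) = 1, (P_2 ∨ (¬¬(P_2 ↔ P_1) ⊕ P_3)) = 1, so the formula = 1.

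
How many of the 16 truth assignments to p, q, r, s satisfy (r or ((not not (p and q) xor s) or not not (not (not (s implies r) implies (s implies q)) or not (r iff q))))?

14

p | q | r | s | φ
- | - | - | - | -
T | T | T | T | T
T | T | T | F | T
T | T | F | T | T
T | T | F | F | T
T | F | T | T | T
T | F | T | F | T
T | F | F | T | T
T | F | F | F | F
F | T | T | T | T
F | T | T | F | T
F | T | F | T | T
F | T | F | F | T
F | F | T | T | T
F | F | T | F | T
F | F | F | T | T
F | F | F | F | F
The formula is true on 14 of the 16 rows.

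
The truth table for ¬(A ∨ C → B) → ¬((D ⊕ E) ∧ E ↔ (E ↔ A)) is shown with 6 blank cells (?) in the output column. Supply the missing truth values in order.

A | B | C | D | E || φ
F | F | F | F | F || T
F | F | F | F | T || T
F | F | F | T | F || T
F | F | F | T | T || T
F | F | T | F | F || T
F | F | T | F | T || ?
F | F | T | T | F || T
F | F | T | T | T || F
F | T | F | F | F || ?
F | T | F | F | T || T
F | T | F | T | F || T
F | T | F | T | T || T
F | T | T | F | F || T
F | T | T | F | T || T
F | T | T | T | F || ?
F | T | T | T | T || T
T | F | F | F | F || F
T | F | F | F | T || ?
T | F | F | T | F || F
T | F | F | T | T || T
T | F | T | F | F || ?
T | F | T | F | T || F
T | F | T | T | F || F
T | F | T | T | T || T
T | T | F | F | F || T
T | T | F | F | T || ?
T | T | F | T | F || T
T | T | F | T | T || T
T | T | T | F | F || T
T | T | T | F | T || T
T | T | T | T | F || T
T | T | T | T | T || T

Row A=F, B=F, C=T, D=F, E=T: ¬(A ∨ C → B) = T, ¬((D ⊕ E) ∧ E ↔ (E ↔ A)) = T, so the formula = T.
Row A=F, B=T, C=F, D=F, E=F: ¬(A ∨ C → B) = F, ¬((D ⊕ E) ∧ E ↔ (E ↔ A)) = T, so the formula = T.
Row A=F, B=T, C=T, D=T, E=F: ¬(A ∨ C → B) = F, ¬((D ⊕ E) ∧ E ↔ (E ↔ A)) = T, so the formula = T.
Row A=T, B=F, C=F, D=F, E=T: ¬(A ∨ C → B) = T, ¬((D ⊕ E) ∧ E ↔ (E ↔ A)) = F, so the formula = F.
Row A=T, B=F, C=T, D=F, E=F: ¬(A ∨ C → B) = T, ¬((D ⊕ E) ∧ E ↔ (E ↔ A)) = F, so the formula = F.
Row A=T, B=T, C=F, D=F, E=T: ¬(A ∨ C → B) = F, ¬((D ⊕ E) ∧ E ↔ (E ↔ A)) = F, so the formula = T.

T, T, T, F, F, T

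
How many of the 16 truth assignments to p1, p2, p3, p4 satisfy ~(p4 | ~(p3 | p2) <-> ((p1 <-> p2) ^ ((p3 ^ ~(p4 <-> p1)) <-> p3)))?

10

p1  p2  p3  p4  |  φ
1   1   1   1   |  1
1   1   1   0   |  1
1   1   0   1   |  1
1   1   0   0   |  1
1   0   1   1   |  0
1   0   1   0   |  0
1   0   0   1   |  0
1   0   0   0   |  1
0   1   1   1   |  1
0   1   1   0   |  1
0   1   0   1   |  1
0   1   0   0   |  1
0   0   1   1   |  0
0   0   1   0   |  0
0   0   0   1   |  0
0   0   0   0   |  1
The formula is true on 10 of the 16 rows.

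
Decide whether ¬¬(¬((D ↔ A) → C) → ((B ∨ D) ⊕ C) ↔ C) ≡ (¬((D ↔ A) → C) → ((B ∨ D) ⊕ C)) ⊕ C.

not equivalent

  A   |   B   |   C   |   D   ||   φ   |   ψ  
 True |  True |  True |  True ||  True | False
 True |  True |  True | False ||  True | False
 True |  True | False |  True || False |  True
 True |  True | False | False || False |  True
 True | False |  True |  True ||  True | False
 True | False |  True | False ||  True | False
 True | False | False |  True || False |  True
 True | False | False | False || False |  True
False |  True |  True |  True ||  True | False
False |  True |  True | False ||  True | False
False |  True | False |  True || False |  True
False |  True | False | False || False |  True
False | False |  True |  True ||  True | False
False | False |  True | False ||  True | False
False | False | False |  True || False |  True
False | False | False | False ||  True | False
The columns differ at A=True, B=True, C=True, D=True (φ=True, ψ=False), so they are not equivalent.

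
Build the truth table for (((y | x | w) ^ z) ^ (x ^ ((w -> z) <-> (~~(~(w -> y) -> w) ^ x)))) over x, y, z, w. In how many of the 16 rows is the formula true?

12

  x   |   y   |   z   |   w   ||   φ  
 True |  True |  True |  True ||  True
 True |  True |  True | False ||  True
 True |  True | False |  True ||  True
 True |  True | False | False || False
 True | False |  True |  True ||  True
 True | False |  True | False ||  True
 True | False | False |  True ||  True
 True | False | False | False || False
False |  True |  True |  True ||  True
False |  True |  True | False ||  True
False |  True | False |  True ||  True
False |  True | False | False || False
False | False |  True |  True ||  True
False | False |  True | False || False
False | False | False |  True ||  True
False | False | False | False ||  True
The formula is true on 12 of the 16 rows.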